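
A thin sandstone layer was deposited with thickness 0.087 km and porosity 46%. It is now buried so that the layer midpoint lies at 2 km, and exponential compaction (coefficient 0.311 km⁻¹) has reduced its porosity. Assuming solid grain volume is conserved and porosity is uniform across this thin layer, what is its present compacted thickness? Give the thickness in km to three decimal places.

0.062 km

Porosity at 2 km: phi = 0.46·exp(−0.311×2) = 0.2470
Solid-volume conservation: h(1−phi) = h₀(1−phi₀) ⇒ h = h₀·(1−phi₀)/(1−phi)
h = 0.087 × (1 − 0.46)/(1 − 0.2470) = 0.087 × 0.7171 = 0.0624 km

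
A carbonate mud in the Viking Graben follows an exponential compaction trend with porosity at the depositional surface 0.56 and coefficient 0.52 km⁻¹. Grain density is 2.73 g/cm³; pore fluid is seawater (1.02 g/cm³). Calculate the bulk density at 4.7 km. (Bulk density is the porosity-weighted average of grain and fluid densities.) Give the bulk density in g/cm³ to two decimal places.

2.65 g/cm³

Porosity at depth: n = 0.56·exp(−0.52×4.7) = 0.56×0.0868 = 0.0486
Bulk density: ρ_b = (1−n)ρ_g + n·ρ_f = 0.9514×2.73 + 0.0486×1.02
       = 2.597 + 0.050 = 2.647 g/cm³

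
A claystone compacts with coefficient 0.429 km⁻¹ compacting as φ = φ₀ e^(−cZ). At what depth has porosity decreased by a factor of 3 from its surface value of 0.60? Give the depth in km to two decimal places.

φ/φ₀ = 1/3 ⇒ exp(−c·Z) = 1/3 ⇒ Z = ln(3) / c
Z = 1.0986 / 0.429 = 2.561 km

2.56 km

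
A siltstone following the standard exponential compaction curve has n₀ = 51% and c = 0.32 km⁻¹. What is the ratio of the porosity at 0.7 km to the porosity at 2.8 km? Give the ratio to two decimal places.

1.96

n(z₁)/n(z₂) = e^(−c·z₁)/e^(−c·z₂) = e^{c(z₂−z₁)}
= exp(0.32 × 2.1) = exp(0.672) = 1.9581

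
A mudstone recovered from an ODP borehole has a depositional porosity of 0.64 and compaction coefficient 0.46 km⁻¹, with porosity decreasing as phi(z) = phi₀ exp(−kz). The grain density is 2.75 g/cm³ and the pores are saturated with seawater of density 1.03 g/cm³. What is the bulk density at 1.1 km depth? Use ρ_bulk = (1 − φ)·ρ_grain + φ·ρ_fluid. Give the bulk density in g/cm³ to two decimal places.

Porosity at depth: phi = 0.64·exp(−0.46×1.1) = 0.64×0.6029 = 0.3859
Bulk density: ρ_b = (1−phi)ρ_g + phi·ρ_f = 0.6141×2.75 + 0.3859×1.03
       = 1.689 + 0.397 = 2.086 g/cm³

2.09 g/cm³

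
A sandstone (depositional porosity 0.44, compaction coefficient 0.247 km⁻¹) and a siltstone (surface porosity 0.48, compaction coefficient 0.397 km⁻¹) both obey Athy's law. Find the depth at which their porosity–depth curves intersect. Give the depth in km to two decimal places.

Set phi₀ₐ e^(−kₐZ) = phi₀ᵦ e^(−kᵦZ) ⇒ ln(phi₀ₐ/phi₀ᵦ) = (kₐ − kᵦ)·Z
Z = ln(0.44/0.48) / (0.247 − 0.397) = -0.0870 / -0.15 = 0.580 km

0.58 km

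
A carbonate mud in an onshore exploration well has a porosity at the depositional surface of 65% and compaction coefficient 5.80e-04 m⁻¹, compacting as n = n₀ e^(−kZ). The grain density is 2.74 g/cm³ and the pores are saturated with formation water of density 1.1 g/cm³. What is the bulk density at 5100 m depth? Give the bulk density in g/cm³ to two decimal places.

Working in km (1 km = 1000 m; k in km⁻¹ = k in m⁻¹ × 1000):
Porosity at depth: n = 0.65·exp(−0.58×5.1) = 0.65×0.0519 = 0.0337
Bulk density: ρ_b = (1−n)ρ_g + n·ρ_f = 0.9663×2.74 + 0.0337×1.1
       = 2.648 + 0.037 = 2.685 g/cm³

2.68 g/cm³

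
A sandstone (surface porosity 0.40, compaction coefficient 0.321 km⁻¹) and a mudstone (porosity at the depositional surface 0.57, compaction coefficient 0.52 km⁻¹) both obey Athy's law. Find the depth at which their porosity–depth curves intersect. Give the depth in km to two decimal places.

1.78 km

Set phi₀ₐ e^(−βₐd) = phi₀ᵦ e^(−βᵦd) ⇒ ln(phi₀ₐ/phi₀ᵦ) = (βₐ − βᵦ)·d
d = ln(0.4/0.57) / (0.321 − 0.52) = -0.3542 / -0.199 = 1.780 km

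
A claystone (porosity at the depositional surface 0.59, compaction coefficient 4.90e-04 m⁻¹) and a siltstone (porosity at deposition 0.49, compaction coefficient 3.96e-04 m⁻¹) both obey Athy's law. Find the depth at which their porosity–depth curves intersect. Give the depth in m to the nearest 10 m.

Working in km (1 km = 1000 m; β in km⁻¹ = β in m⁻¹ × 1000):
Set phi₀ₐ e^(−βₐd) = phi₀ᵦ e^(−βᵦd) ⇒ ln(phi₀ₐ/phi₀ᵦ) = (βₐ − βᵦ)·d
d = ln(0.59/0.49) / (0.49 − 0.396) = 0.1857 / 0.094 = 1.976 km

1980 m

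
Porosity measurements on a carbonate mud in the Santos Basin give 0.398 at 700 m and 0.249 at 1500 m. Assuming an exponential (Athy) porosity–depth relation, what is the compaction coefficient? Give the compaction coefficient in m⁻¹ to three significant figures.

Working in km (1 km = 1000 m; c in km⁻¹ = c in m⁻¹ × 1000):
Athy: φ(Z) = φ₀ e^(−cZ) ⇒ φ₁/φ₂ = e^{c(Z₂−Z₁)} ⇒ c = ln(φ₁/φ₂)/(Z₂−Z₁)
c = ln(0.398/0.249) / (1.5 − 0.7) = ln(1.598) / 0.8 = 0.4690 / 0.8 = 0.5862 km⁻¹

0.000586 m⁻¹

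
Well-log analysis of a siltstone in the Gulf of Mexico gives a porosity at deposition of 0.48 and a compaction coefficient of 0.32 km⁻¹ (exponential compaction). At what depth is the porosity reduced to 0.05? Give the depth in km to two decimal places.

7.07 km

Invert Athy's law: Z = ln(φ₀/φ) / c
Z = ln(0.48/0.05) / 0.32 = ln(9.6) / 0.32 = 2.2618 / 0.32 = 7.068 km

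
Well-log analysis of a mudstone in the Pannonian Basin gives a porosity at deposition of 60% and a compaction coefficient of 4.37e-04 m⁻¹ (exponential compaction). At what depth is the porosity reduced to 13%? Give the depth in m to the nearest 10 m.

Working in km (1 km = 1000 m; c in km⁻¹ = c in m⁻¹ × 1000):
Invert Athy's law: d = ln(φ₀/φ) / c
d = ln(0.6/0.13) / 0.437 = ln(4.615) / 0.437 = 1.5294 / 0.437 = 3.500 km

3500 m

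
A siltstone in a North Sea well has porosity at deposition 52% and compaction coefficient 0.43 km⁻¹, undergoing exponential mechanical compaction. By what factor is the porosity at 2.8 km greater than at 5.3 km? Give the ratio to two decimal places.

2.93

phi(z₁)/phi(z₂) = e^(−β·z₁)/e^(−β·z₂) = e^{β(z₂−z₁)}
= exp(0.43 × 2.5) = exp(1.075) = 2.9300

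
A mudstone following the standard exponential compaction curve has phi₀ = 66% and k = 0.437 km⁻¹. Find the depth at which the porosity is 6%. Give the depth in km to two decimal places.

Invert Athy's law: d = ln(phi₀/phi) / k
d = ln(0.66/0.06) / 0.437 = ln(11) / 0.437 = 2.3979 / 0.437 = 5.487 km

5.49 km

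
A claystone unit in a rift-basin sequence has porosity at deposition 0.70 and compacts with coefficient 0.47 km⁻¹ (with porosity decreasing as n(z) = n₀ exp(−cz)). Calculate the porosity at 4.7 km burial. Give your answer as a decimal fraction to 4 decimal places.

n = n₀·exp(−c·z) = 0.7 × exp(−0.47 × 4.7) = 0.7 × exp(−2.209)
  = 0.7 × 0.1098 = 0.0769

0.0769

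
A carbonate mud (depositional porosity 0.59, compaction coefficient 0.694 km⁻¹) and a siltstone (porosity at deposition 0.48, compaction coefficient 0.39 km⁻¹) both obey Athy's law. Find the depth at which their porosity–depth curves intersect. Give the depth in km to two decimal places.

Set phi₀ₐ e^(−kₐz) = phi₀ᵦ e^(−kᵦz) ⇒ ln(phi₀ₐ/phi₀ᵦ) = (kₐ − kᵦ)·z
z = ln(0.59/0.48) / (0.694 − 0.39) = 0.2063 / 0.304 = 0.679 km

0.68 km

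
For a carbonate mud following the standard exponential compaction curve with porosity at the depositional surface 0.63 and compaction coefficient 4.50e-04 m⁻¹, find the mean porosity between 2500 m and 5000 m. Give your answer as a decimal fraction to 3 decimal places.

0.123

Working in km (1 km = 1000 m; k in km⁻¹ = k in m⁻¹ × 1000):
⟨φ⟩ = (1/(d₂−d₁)) ∫ φ₀ e^(−kd) dd = φ₀·(e^(−k·d₁) − e^(−k·d₂)) / (k·(d₂−d₁))
e^(−0.45×2.5) = 0.3247; e^(−0.45×5) = 0.1054
⟨φ⟩ = 0.63 × (0.3247 − 0.1054) / (0.45 × 2.5) = 0.63 × 0.1949 = 0.1228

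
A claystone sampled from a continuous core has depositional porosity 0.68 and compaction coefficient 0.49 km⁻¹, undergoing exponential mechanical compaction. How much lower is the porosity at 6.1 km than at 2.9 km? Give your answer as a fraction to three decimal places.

phi(2.9) = 0.68·e^(−0.49×2.9) = 0.1642
phi(6.1) = 0.68·e^(−0.49×6.1) = 0.0342
Δphi = 0.1642 − 0.0342 = 0.1300

0.130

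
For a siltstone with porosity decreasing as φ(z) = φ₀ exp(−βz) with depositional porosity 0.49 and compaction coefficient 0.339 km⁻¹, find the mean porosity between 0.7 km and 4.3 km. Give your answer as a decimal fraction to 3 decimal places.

⟨φ⟩ = (1/(z₂−z₁)) ∫ φ₀ e^(−βz) dz = φ₀·(e^(−β·z₁) − e^(−β·z₂)) / (β·(z₂−z₁))
e^(−0.339×0.7) = 0.7888; e^(−0.339×4.3) = 0.2328
⟨φ⟩ = 0.49 × (0.7888 − 0.2328) / (0.339 × 3.6) = 0.49 × 0.4556 = 0.2232

0.223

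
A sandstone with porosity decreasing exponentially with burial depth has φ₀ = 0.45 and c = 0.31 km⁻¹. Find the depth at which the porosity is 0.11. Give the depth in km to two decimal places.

4.54 km

Invert Athy's law: Z = ln(φ₀/φ) / c
Z = ln(0.45/0.11) / 0.31 = ln(4.091) / 0.31 = 1.4088 / 0.31 = 4.544 km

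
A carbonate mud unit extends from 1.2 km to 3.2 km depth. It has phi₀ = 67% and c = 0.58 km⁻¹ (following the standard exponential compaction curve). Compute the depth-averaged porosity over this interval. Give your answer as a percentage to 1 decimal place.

19.8%

⟨phi⟩ = (1/(Z₂−Z₁)) ∫ phi₀ e^(−cZ) dZ = phi₀·(e^(−c·Z₁) − e^(−c·Z₂)) / (c·(Z₂−Z₁))
e^(−0.58×1.2) = 0.4986; e^(−0.58×3.2) = 0.1563
⟨phi⟩ = 0.67 × (0.4986 − 0.1563) / (0.58 × 2) = 0.67 × 0.2951 = 0.1977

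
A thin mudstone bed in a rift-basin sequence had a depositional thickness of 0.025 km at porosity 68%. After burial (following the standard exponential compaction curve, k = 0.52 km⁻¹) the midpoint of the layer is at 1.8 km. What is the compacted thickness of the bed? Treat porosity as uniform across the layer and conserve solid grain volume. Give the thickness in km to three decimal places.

Porosity at 1.8 km: φ = 0.68·exp(−0.52×1.8) = 0.2667
Solid-volume conservation: h(1−φ) = h₀(1−φ₀) ⇒ h = h₀·(1−φ₀)/(1−φ)
h = 0.025 × (1 − 0.68)/(1 − 0.2667) = 0.025 × 0.4364 = 0.0109 km

0.011 km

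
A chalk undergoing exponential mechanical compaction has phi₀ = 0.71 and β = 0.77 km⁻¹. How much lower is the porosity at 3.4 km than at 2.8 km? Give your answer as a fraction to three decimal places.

phi(2.8) = 0.71·e^(−0.77×2.8) = 0.0822
phi(3.4) = 0.71·e^(−0.77×3.4) = 0.0518
Δphi = 0.0822 − 0.0518 = 0.0304

0.030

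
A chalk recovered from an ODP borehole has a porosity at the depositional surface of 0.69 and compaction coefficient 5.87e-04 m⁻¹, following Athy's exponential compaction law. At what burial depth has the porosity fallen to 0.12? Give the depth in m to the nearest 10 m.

Working in km (1 km = 1000 m; β in km⁻¹ = β in m⁻¹ × 1000):
Invert Athy's law: Z = ln(φ₀/φ) / β
Z = ln(0.69/0.12) / 0.587 = ln(5.75) / 0.587 = 1.7492 / 0.587 = 2.980 km

2980 m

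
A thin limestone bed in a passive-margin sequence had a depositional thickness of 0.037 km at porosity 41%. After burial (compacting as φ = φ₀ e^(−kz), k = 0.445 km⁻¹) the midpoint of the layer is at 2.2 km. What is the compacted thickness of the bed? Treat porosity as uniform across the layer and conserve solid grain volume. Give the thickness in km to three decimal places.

Porosity at 2.2 km: φ = 0.41·exp(−0.445×2.2) = 0.1540
Solid-volume conservation: h(1−φ) = h₀(1−φ₀) ⇒ h = h₀·(1−φ₀)/(1−φ)
h = 0.037 × (1 − 0.41)/(1 − 0.1540) = 0.037 × 0.6974 = 0.0258 km

0.026 km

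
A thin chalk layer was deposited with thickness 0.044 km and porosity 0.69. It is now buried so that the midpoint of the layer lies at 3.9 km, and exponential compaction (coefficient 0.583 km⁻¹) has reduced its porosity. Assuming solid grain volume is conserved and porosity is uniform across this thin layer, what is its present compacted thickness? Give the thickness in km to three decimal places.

Porosity at 3.9 km: phi = 0.69·exp(−0.583×3.9) = 0.0710
Solid-volume conservation: h(1−phi) = h₀(1−phi₀) ⇒ h = h₀·(1−phi₀)/(1−phi)
h = 0.044 × (1 − 0.69)/(1 − 0.0710) = 0.044 × 0.3337 = 0.0147 km

0.015 km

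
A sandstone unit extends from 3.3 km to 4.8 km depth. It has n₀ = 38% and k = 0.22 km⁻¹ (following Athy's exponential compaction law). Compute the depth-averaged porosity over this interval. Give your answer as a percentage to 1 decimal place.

15.7%

⟨n⟩ = (1/(d₂−d₁)) ∫ n₀ e^(−kd) dd = n₀·(e^(−k·d₁) − e^(−k·d₂)) / (k·(d₂−d₁))
e^(−0.22×3.3) = 0.4838; e^(−0.22×4.8) = 0.3478
⟨n⟩ = 0.38 × (0.4838 − 0.3478) / (0.22 × 1.5) = 0.38 × 0.4121 = 0.1566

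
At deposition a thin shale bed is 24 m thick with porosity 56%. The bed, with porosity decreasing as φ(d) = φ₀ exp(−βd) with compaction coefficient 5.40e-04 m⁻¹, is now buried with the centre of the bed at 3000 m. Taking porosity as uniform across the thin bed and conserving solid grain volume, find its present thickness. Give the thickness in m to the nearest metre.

12 m

Working in km (1 km = 1000 m; β in km⁻¹ = β in m⁻¹ × 1000):
Porosity at 3 km: φ = 0.56·exp(−0.54×3) = 0.1108
Solid-volume conservation: h(1−φ) = h₀(1−φ₀) ⇒ h = h₀·(1−φ₀)/(1−φ)
h = 0.024 × (1 − 0.56)/(1 − 0.1108) = 0.024 × 0.4948 = 0.0119 km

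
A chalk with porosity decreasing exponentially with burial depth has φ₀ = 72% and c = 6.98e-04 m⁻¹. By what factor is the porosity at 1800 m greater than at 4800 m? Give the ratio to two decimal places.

8.12

Working in km (1 km = 1000 m; c in km⁻¹ = c in m⁻¹ × 1000):
φ(z₁)/φ(z₂) = e^(−c·z₁)/e^(−c·z₂) = e^{c(z₂−z₁)}
= exp(0.698 × 3) = exp(2.094) = 8.1173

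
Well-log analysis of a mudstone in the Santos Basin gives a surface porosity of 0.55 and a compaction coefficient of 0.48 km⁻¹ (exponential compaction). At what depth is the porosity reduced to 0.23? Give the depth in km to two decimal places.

Invert Athy's law: d = ln(phi₀/phi) / c
d = ln(0.55/0.23) / 0.48 = ln(2.391) / 0.48 = 0.8718 / 0.48 = 1.816 km

1.82 km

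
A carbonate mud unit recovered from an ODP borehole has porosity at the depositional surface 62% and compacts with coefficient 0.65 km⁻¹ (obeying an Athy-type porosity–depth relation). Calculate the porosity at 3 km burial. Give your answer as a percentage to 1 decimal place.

phi = phi₀·exp(−β·Z) = 0.62 × exp(−0.65 × 3) = 0.62 × exp(−1.95)
  = 0.62 × 0.1423 = 0.0882

8.8%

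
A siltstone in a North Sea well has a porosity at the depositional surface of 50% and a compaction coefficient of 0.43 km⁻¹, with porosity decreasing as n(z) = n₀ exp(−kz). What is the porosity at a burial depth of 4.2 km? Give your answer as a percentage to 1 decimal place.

8.2%

n = n₀·exp(−k·z) = 0.5 × exp(−0.43 × 4.2) = 0.5 × exp(−1.806)
  = 0.5 × 0.1643 = 0.0822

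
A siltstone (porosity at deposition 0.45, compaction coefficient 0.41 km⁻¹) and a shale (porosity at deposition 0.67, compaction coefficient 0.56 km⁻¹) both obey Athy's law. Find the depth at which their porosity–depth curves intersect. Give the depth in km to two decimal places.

2.65 km

Set n₀ₐ e^(−βₐZ) = n₀ᵦ e^(−βᵦZ) ⇒ ln(n₀ₐ/n₀ᵦ) = (βₐ − βᵦ)·Z
Z = ln(0.45/0.67) / (0.41 − 0.56) = -0.3980 / -0.15 = 2.654 km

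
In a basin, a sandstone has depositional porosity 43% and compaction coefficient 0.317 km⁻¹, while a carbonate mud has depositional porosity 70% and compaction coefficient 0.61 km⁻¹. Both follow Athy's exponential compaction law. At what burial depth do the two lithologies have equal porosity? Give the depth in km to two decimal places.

1.66 km

Set φ₀ₐ e^(−βₐd) = φ₀ᵦ e^(−βᵦd) ⇒ ln(φ₀ₐ/φ₀ᵦ) = (βₐ − βᵦ)·d
d = ln(0.43/0.7) / (0.317 − 0.61) = -0.4873 / -0.293 = 1.663 km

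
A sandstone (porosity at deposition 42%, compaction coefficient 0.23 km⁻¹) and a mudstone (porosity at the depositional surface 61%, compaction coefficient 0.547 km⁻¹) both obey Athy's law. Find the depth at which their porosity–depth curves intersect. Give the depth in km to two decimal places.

Set phi₀ₐ e^(−kₐz) = phi₀ᵦ e^(−kᵦz) ⇒ ln(phi₀ₐ/phi₀ᵦ) = (kₐ − kᵦ)·z
z = ln(0.42/0.61) / (0.23 − 0.547) = -0.3732 / -0.317 = 1.177 km

1.18 km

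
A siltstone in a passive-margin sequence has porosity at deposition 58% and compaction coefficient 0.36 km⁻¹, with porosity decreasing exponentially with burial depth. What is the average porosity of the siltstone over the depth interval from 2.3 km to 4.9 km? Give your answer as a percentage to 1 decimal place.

16.5%

⟨φ⟩ = (1/(Z₂−Z₁)) ∫ φ₀ e^(−βZ) dZ = φ₀·(e^(−β·Z₁) − e^(−β·Z₂)) / (β·(Z₂−Z₁))
e^(−0.36×2.3) = 0.4369; e^(−0.36×4.9) = 0.1714
⟨φ⟩ = 0.58 × (0.4369 − 0.1714) / (0.36 × 2.6) = 0.58 × 0.2837 = 0.1646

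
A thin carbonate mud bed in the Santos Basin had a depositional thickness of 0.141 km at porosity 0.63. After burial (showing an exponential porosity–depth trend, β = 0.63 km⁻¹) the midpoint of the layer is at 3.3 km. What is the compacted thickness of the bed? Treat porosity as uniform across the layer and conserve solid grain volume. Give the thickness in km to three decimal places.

0.057 km

Porosity at 3.3 km: φ = 0.63·exp(−0.63×3.3) = 0.0788
Solid-volume conservation: h(1−φ) = h₀(1−φ₀) ⇒ h = h₀·(1−φ₀)/(1−φ)
h = 0.141 × (1 − 0.63)/(1 − 0.0788) = 0.141 × 0.4016 = 0.0566 km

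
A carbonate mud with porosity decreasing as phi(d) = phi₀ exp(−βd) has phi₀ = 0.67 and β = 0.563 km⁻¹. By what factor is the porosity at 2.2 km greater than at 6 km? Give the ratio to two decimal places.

phi(d₁)/phi(d₂) = e^(−β·d₁)/e^(−β·d₂) = e^{β(d₂−d₁)}
= exp(0.563 × 3.8) = exp(2.139) = 8.4943

8.49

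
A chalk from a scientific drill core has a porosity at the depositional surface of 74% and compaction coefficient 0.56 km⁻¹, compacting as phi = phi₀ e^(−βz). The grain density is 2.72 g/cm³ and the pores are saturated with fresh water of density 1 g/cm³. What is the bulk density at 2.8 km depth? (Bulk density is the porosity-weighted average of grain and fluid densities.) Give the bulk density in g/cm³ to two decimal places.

Porosity at depth: phi = 0.74·exp(−0.56×2.8) = 0.74×0.2085 = 0.1543
Bulk density: ρ_b = (1−phi)ρ_g + phi·ρ_f = 0.8457×2.72 + 0.1543×1
       = 2.300 + 0.154 = 2.455 g/cm³

2.45 g/cm³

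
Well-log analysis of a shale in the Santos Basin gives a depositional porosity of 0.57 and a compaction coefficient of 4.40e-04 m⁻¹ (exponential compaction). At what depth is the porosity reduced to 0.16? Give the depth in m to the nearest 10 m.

Working in km (1 km = 1000 m; β in km⁻¹ = β in m⁻¹ × 1000):
Invert Athy's law: Z = ln(phi₀/phi) / β
Z = ln(0.57/0.16) / 0.44 = ln(3.562) / 0.44 = 1.2705 / 0.44 = 2.887 km

2890 m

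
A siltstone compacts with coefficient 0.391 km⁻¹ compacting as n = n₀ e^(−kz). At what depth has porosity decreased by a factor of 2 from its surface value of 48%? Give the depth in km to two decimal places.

n/n₀ = 1/2 ⇒ exp(−k·z) = 1/2 ⇒ z = ln(2) / k
z = 0.6931 / 0.391 = 1.773 km

1.77 km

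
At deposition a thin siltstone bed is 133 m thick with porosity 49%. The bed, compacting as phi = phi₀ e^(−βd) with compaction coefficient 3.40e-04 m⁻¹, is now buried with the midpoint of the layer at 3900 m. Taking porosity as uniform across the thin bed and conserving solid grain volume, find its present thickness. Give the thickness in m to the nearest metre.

Working in km (1 km = 1000 m; β in km⁻¹ = β in m⁻¹ × 1000):
Porosity at 3.9 km: phi = 0.49·exp(−0.34×3.9) = 0.1301
Solid-volume conservation: h(1−phi) = h₀(1−phi₀) ⇒ h = h₀·(1−phi₀)/(1−phi)
h = 0.133 × (1 − 0.49)/(1 − 0.1301) = 0.133 × 0.5863 = 0.0780 km

78 m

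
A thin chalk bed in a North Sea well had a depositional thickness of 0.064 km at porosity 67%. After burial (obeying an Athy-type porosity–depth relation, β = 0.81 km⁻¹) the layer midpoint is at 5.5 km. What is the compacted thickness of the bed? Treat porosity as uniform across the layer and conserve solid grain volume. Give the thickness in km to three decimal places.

0.021 km

Porosity at 5.5 km: phi = 0.67·exp(−0.81×5.5) = 0.0078
Solid-volume conservation: h(1−phi) = h₀(1−phi₀) ⇒ h = h₀·(1−phi₀)/(1−phi)
h = 0.064 × (1 − 0.67)/(1 − 0.0078) = 0.064 × 0.3326 = 0.0213 km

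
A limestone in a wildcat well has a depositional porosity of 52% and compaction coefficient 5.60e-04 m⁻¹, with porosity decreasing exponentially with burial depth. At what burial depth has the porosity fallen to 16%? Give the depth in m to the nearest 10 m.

Working in km (1 km = 1000 m; β in km⁻¹ = β in m⁻¹ × 1000):
Invert Athy's law: z = ln(φ₀/φ) / β
z = ln(0.52/0.16) / 0.56 = ln(3.25) / 0.56 = 1.1787 / 0.56 = 2.105 km

2100 m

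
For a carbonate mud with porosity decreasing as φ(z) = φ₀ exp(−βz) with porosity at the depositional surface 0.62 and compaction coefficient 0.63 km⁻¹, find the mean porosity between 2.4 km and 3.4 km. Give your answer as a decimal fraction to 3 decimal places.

⟨φ⟩ = (1/(z₂−z₁)) ∫ φ₀ e^(−βz) dz = φ₀·(e^(−β·z₁) − e^(−β·z₂)) / (β·(z₂−z₁))
e^(−0.63×2.4) = 0.2205; e^(−0.63×3.4) = 0.1174
⟨φ⟩ = 0.62 × (0.2205 − 0.1174) / (0.63 × 1) = 0.62 × 0.1636 = 0.1014

0.101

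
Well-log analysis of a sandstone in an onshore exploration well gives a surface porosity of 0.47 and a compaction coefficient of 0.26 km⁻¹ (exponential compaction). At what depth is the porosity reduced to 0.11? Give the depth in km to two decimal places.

5.59 km

Invert Athy's law: d = ln(φ₀/φ) / β
d = ln(0.47/0.11) / 0.26 = ln(4.273) / 0.26 = 1.4523 / 0.26 = 5.586 km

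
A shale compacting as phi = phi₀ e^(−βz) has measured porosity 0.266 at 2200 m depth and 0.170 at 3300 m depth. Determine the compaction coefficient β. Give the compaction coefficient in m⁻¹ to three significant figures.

0.000407 m⁻¹

Working in km (1 km = 1000 m; β in km⁻¹ = β in m⁻¹ × 1000):
Athy: phi(z) = phi₀ e^(−βz) ⇒ phi₁/phi₂ = e^{β(z₂−z₁)} ⇒ β = ln(phi₁/phi₂)/(z₂−z₁)
β = ln(0.266/0.17) / (3.3 − 2.2) = ln(1.565) / 1.1 = 0.4477 / 1.1 = 0.407 km⁻¹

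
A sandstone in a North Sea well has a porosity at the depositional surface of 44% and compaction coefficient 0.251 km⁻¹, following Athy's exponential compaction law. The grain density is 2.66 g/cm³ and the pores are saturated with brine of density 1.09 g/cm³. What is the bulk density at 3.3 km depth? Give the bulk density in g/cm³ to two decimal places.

2.36 g/cm³

Porosity at depth: phi = 0.44·exp(−0.251×3.3) = 0.44×0.4368 = 0.1922
Bulk density: ρ_b = (1−phi)ρ_g + phi·ρ_f = 0.8078×2.66 + 0.1922×1.09
       = 2.149 + 0.209 = 2.358 g/cm³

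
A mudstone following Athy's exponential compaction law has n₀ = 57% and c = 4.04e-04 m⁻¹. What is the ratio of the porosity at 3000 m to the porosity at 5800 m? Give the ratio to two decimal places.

Working in km (1 km = 1000 m; c in km⁻¹ = c in m⁻¹ × 1000):
n(Z₁)/n(Z₂) = e^(−c·Z₁)/e^(−c·Z₂) = e^{c(Z₂−Z₁)}
= exp(0.404 × 2.8) = exp(1.131) = 3.0994

3.10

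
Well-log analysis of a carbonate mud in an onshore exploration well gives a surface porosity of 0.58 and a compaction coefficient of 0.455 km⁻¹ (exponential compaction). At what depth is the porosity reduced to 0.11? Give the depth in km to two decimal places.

3.65 km

Invert Athy's law: Z = ln(n₀/n) / c
Z = ln(0.58/0.11) / 0.455 = ln(5.273) / 0.455 = 1.6625 / 0.455 = 3.654 km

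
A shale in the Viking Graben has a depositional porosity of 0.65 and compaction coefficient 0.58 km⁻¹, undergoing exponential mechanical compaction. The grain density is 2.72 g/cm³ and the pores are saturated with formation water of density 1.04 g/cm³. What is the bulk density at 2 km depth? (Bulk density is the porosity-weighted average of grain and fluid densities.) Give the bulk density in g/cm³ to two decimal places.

2.38 g/cm³

Porosity at depth: φ = 0.65·exp(−0.58×2) = 0.65×0.3135 = 0.2038
Bulk density: ρ_b = (1−φ)ρ_g + φ·ρ_f = 0.7962×2.72 + 0.2038×1.04
       = 2.166 + 0.212 = 2.378 g/cm³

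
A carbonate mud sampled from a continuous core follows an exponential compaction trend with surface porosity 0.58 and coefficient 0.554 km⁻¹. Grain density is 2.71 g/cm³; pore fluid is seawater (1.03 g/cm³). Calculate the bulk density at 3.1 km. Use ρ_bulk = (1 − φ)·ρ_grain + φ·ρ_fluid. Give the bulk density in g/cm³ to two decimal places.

Porosity at depth: n = 0.58·exp(−0.554×3.1) = 0.58×0.1795 = 0.1041
Bulk density: ρ_b = (1−n)ρ_g + n·ρ_f = 0.8959×2.71 + 0.1041×1.03
       = 2.428 + 0.107 = 2.535 g/cm³

2.54 g/cm³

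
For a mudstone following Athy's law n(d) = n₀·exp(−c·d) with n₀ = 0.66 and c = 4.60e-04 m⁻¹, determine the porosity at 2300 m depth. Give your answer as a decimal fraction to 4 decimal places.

0.2291

Working in km (1 km = 1000 m; c in km⁻¹ = c in m⁻¹ × 1000):
n = n₀·exp(−c·d) = 0.66 × exp(−0.46 × 2.3) = 0.66 × exp(−1.058)
  = 0.66 × 0.3471 = 0.2291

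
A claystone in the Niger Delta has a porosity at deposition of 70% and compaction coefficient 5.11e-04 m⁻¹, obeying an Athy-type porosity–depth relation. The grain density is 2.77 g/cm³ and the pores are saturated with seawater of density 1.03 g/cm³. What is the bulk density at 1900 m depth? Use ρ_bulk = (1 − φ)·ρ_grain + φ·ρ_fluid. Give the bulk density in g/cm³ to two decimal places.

2.31 g/cm³

Working in km (1 km = 1000 m; k in km⁻¹ = k in m⁻¹ × 1000):
Porosity at depth: n = 0.7·exp(−0.511×1.9) = 0.7×0.3787 = 0.2651
Bulk density: ρ_b = (1−n)ρ_g + n·ρ_f = 0.7349×2.77 + 0.2651×1.03
       = 2.036 + 0.273 = 2.309 g/cm³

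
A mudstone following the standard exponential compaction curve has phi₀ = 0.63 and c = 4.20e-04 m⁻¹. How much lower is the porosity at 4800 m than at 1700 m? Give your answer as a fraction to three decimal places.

0.225

Working in km (1 km = 1000 m; c in km⁻¹ = c in m⁻¹ × 1000):
phi(1.7) = 0.63·e^(−0.42×1.7) = 0.3085
phi(4.8) = 0.63·e^(−0.42×4.8) = 0.0839
Δphi = 0.3085 − 0.0839 = 0.2246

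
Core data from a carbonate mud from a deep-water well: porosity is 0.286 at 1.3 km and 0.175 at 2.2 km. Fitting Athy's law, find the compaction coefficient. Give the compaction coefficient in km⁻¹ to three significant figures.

Athy: φ(z) = φ₀ e^(−βz) ⇒ φ₁/φ₂ = e^{β(z₂−z₁)} ⇒ β = ln(φ₁/φ₂)/(z₂−z₁)
β = ln(0.286/0.175) / (2.2 − 1.3) = ln(1.634) / 0.9 = 0.4912 / 0.9 = 0.5458 km⁻¹

0.546 km⁻¹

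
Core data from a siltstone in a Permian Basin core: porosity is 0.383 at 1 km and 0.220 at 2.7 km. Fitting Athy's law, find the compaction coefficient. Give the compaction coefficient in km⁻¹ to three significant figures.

0.326 km⁻¹

Athy: phi(d) = phi₀ e^(−βd) ⇒ phi₁/phi₂ = e^{β(d₂−d₁)} ⇒ β = ln(phi₁/phi₂)/(d₂−d₁)
β = ln(0.383/0.22) / (2.7 − 1) = ln(1.741) / 1.7 = 0.5544 / 1.7 = 0.3261 km⁻¹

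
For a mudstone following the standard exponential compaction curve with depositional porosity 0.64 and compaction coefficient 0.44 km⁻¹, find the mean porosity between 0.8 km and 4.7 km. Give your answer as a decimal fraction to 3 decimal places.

⟨phi⟩ = (1/(z₂−z₁)) ∫ phi₀ e^(−cz) dz = phi₀·(e^(−c·z₁) − e^(−c·z₂)) / (c·(z₂−z₁))
e^(−0.44×0.8) = 0.7033; e^(−0.44×4.7) = 0.1264
⟨phi⟩ = 0.64 × (0.7033 − 0.1264) / (0.44 × 3.9) = 0.64 × 0.3362 = 0.2151

0.215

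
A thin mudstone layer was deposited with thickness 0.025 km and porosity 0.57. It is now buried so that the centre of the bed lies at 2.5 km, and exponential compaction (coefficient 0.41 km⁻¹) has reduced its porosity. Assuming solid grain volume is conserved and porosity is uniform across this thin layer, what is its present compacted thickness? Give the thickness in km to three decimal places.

0.014 km

Porosity at 2.5 km: φ = 0.57·exp(−0.41×2.5) = 0.2045
Solid-volume conservation: h(1−φ) = h₀(1−φ₀) ⇒ h = h₀·(1−φ₀)/(1−φ)
h = 0.025 × (1 − 0.57)/(1 − 0.2045) = 0.025 × 0.5406 = 0.0135 km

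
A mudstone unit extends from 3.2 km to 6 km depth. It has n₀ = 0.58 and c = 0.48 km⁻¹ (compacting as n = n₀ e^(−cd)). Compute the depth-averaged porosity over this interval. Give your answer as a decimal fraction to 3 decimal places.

0.069

⟨n⟩ = (1/(d₂−d₁)) ∫ n₀ e^(−cd) dd = n₀·(e^(−c·d₁) − e^(−c·d₂)) / (c·(d₂−d₁))
e^(−0.48×3.2) = 0.2152; e^(−0.48×6) = 0.0561
⟨n⟩ = 0.58 × (0.2152 − 0.0561) / (0.48 × 2.8) = 0.58 × 0.1184 = 0.0687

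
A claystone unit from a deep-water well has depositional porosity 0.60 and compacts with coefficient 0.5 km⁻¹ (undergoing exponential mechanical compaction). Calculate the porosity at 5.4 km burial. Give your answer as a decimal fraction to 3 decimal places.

0.040

phi = phi₀·exp(−k·d) = 0.6 × exp(−0.5 × 5.4) = 0.6 × exp(−2.7)
  = 0.6 × 0.0672 = 0.0403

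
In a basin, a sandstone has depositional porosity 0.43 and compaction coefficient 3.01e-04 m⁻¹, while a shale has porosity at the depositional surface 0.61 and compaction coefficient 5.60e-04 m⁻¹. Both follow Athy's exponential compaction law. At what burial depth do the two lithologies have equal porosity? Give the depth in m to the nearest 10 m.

1350 m

Working in km (1 km = 1000 m; c in km⁻¹ = c in m⁻¹ × 1000):
Set φ₀ₐ e^(−cₐz) = φ₀ᵦ e^(−cᵦz) ⇒ ln(φ₀ₐ/φ₀ᵦ) = (cₐ − cᵦ)·z
z = ln(0.43/0.61) / (0.301 − 0.56) = -0.3497 / -0.259 = 1.350 km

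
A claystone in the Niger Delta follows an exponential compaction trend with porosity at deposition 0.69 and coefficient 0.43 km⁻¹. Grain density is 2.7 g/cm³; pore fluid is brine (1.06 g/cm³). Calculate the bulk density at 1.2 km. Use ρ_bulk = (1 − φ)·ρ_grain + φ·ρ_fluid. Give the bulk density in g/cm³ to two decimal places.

Porosity at depth: n = 0.69·exp(−0.43×1.2) = 0.69×0.5969 = 0.4119
Bulk density: ρ_b = (1−n)ρ_g + n·ρ_f = 0.5881×2.7 + 0.4119×1.06
       = 1.588 + 0.437 = 2.025 g/cm³

2.02 g/cm³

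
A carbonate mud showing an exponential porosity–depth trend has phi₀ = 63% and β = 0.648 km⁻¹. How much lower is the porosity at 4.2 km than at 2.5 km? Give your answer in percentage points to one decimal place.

8.3 percentage points

phi(2.5) = 0.63·e^(−0.648×2.5) = 0.1247
phi(4.2) = 0.63·e^(−0.648×4.2) = 0.0414
Δphi = 0.1247 − 0.0414 = 0.0832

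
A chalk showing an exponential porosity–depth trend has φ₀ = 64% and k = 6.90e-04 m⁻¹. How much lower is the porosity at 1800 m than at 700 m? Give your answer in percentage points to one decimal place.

21.0 percentage points

Working in km (1 km = 1000 m; k in km⁻¹ = k in m⁻¹ × 1000):
φ(0.7) = 0.64·e^(−0.69×0.7) = 0.3948
φ(1.8) = 0.64·e^(−0.69×1.8) = 0.1848
Δφ = 0.3948 − 0.1848 = 0.2100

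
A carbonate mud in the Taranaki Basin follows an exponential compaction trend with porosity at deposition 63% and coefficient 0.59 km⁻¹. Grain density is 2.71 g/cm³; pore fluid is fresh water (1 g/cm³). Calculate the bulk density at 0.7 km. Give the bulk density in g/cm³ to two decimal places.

2.00 g/cm³

Porosity at depth: phi = 0.63·exp(−0.59×0.7) = 0.63×0.6617 = 0.4168
Bulk density: ρ_b = (1−phi)ρ_g + phi·ρ_f = 0.5832×2.71 + 0.4168×1
       = 1.580 + 0.417 = 1.997 g/cm³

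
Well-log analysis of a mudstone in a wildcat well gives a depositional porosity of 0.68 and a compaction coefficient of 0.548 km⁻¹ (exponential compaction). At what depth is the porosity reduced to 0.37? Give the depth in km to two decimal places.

Invert Athy's law: d = ln(φ₀/φ) / c
d = ln(0.68/0.37) / 0.548 = ln(1.838) / 0.548 = 0.6086 / 0.548 = 1.111 km

1.11 km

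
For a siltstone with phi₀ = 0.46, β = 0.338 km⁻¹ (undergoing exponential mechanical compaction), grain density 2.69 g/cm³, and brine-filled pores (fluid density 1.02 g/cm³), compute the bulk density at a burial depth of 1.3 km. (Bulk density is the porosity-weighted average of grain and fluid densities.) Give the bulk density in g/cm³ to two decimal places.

Porosity at depth: phi = 0.46·exp(−0.338×1.3) = 0.46×0.6444 = 0.2964
Bulk density: ρ_b = (1−phi)ρ_g + phi·ρ_f = 0.7036×2.69 + 0.2964×1.02
       = 1.893 + 0.302 = 2.195 g/cm³

2.19 g/cm³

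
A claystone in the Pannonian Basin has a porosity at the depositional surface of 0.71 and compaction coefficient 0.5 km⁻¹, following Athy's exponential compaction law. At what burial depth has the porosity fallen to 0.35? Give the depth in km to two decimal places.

1.41 km

Invert Athy's law: z = ln(φ₀/φ) / β
z = ln(0.71/0.35) / 0.5 = ln(2.029) / 0.5 = 0.7073 / 0.5 = 1.415 km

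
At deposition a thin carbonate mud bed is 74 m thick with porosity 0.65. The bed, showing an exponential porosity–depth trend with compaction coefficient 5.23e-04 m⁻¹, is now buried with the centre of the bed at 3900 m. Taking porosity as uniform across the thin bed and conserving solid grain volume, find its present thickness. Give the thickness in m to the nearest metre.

Working in km (1 km = 1000 m; c in km⁻¹ = c in m⁻¹ × 1000):
Porosity at 3.9 km: n = 0.65·exp(−0.523×3.9) = 0.0845
Solid-volume conservation: h(1−n) = h₀(1−n₀) ⇒ h = h₀·(1−n₀)/(1−n)
h = 0.074 × (1 − 0.65)/(1 − 0.0845) = 0.074 × 0.3823 = 0.0283 km

28 m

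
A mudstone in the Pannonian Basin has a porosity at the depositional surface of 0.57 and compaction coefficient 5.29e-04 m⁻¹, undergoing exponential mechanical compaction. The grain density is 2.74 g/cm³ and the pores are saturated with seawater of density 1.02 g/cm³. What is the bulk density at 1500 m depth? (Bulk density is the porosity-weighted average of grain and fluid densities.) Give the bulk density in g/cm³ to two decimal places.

2.30 g/cm³

Working in km (1 km = 1000 m; k in km⁻¹ = k in m⁻¹ × 1000):
Porosity at depth: n = 0.57·exp(−0.529×1.5) = 0.57×0.4523 = 0.2578
Bulk density: ρ_b = (1−n)ρ_g + n·ρ_f = 0.7422×2.74 + 0.2578×1.02
       = 2.034 + 0.263 = 2.297 g/cm³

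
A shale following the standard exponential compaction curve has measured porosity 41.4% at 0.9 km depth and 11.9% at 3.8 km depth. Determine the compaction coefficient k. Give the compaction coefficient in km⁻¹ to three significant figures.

0.430 km⁻¹

Athy: n(Z) = n₀ e^(−kZ) ⇒ n₁/n₂ = e^{k(Z₂−Z₁)} ⇒ k = ln(n₁/n₂)/(Z₂−Z₁)
k = ln(0.414/0.119) / (3.8 − 0.9) = ln(3.479) / 2.9 = 1.2467 / 2.9 = 0.4299 km⁻¹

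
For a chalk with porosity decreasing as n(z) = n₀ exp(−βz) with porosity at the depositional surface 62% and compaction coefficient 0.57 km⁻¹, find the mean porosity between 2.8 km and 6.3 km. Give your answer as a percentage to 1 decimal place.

⟨n⟩ = (1/(z₂−z₁)) ∫ n₀ e^(−βz) dz = n₀·(e^(−β·z₁) − e^(−β·z₂)) / (β·(z₂−z₁))
e^(−0.57×2.8) = 0.2027; e^(−0.57×6.3) = 0.0276
⟨n⟩ = 0.62 × (0.2027 − 0.0276) / (0.57 × 3.5) = 0.62 × 0.0878 = 0.0544

5.4%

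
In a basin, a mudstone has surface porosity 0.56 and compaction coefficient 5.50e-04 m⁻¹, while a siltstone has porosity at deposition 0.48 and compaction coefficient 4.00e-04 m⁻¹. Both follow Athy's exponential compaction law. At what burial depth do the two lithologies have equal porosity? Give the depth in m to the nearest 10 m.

1030 m

Working in km (1 km = 1000 m; β in km⁻¹ = β in m⁻¹ × 1000):
Set φ₀ₐ e^(−βₐz) = φ₀ᵦ e^(−βᵦz) ⇒ ln(φ₀ₐ/φ₀ᵦ) = (βₐ − βᵦ)·z
z = ln(0.56/0.48) / (0.55 − 0.4) = 0.1542 / 0.15 = 1.028 km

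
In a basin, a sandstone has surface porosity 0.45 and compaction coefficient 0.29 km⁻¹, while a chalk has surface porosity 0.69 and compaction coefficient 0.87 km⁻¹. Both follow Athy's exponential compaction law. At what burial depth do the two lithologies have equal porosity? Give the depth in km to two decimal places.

0.74 km

Set n₀ₐ e^(−βₐd) = n₀ᵦ e^(−βᵦd) ⇒ ln(n₀ₐ/n₀ᵦ) = (βₐ − βᵦ)·d
d = ln(0.45/0.69) / (0.29 − 0.87) = -0.4274 / -0.58 = 0.737 km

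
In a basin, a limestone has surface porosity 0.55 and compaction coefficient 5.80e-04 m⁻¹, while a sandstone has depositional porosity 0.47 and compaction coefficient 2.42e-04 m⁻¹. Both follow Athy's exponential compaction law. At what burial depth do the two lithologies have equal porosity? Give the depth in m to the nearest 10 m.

Working in km (1 km = 1000 m; c in km⁻¹ = c in m⁻¹ × 1000):
Set n₀ₐ e^(−cₐd) = n₀ᵦ e^(−cᵦd) ⇒ ln(n₀ₐ/n₀ᵦ) = (cₐ − cᵦ)·d
d = ln(0.55/0.47) / (0.58 − 0.242) = 0.1572 / 0.338 = 0.465 km

470 m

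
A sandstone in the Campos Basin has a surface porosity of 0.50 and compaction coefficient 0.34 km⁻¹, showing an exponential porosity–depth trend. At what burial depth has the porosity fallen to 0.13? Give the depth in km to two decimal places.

Invert Athy's law: d = ln(phi₀/phi) / k
d = ln(0.5/0.13) / 0.34 = ln(3.846) / 0.34 = 1.3471 / 0.34 = 3.962 km

3.96 km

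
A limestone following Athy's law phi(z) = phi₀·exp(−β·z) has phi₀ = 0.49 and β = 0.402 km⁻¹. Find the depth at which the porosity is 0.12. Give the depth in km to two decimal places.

Invert Athy's law: z = ln(phi₀/phi) / β
z = ln(0.49/0.12) / 0.402 = ln(4.083) / 0.402 = 1.4069 / 0.402 = 3.500 km

3.50 km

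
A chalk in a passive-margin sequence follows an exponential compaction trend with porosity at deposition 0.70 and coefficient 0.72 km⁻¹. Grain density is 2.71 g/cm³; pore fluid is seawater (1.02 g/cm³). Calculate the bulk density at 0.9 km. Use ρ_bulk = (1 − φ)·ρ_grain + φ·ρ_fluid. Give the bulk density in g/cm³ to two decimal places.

Porosity at depth: n = 0.7·exp(−0.72×0.9) = 0.7×0.5231 = 0.3662
Bulk density: ρ_b = (1−n)ρ_g + n·ρ_f = 0.6338×2.71 + 0.3662×1.02
       = 1.718 + 0.373 = 2.091 g/cm³

2.09 g/cm³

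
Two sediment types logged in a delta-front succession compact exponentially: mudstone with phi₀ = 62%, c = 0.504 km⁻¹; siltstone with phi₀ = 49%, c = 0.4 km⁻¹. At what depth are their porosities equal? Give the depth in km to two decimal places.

Set phi₀ₐ e^(−cₐz) = phi₀ᵦ e^(−cᵦz) ⇒ ln(phi₀ₐ/phi₀ᵦ) = (cₐ − cᵦ)·z
z = ln(0.62/0.49) / (0.504 − 0.4) = 0.2353 / 0.104 = 2.263 km

2.26 km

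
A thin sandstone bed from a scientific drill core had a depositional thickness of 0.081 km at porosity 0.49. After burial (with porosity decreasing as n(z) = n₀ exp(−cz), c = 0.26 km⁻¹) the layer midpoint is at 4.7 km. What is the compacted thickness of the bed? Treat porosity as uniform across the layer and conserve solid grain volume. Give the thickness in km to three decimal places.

Porosity at 4.7 km: n = 0.49·exp(−0.26×4.7) = 0.1444
Solid-volume conservation: h(1−n) = h₀(1−n₀) ⇒ h = h₀·(1−n₀)/(1−n)
h = 0.081 × (1 − 0.49)/(1 − 0.1444) = 0.081 × 0.5961 = 0.0483 km

0.048 km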